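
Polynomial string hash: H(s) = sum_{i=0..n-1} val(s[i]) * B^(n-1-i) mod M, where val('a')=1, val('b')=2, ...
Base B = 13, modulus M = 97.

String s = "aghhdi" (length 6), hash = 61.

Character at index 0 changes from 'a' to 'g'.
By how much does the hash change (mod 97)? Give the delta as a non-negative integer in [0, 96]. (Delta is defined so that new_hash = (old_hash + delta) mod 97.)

Delta formula: (val(new) - val(old)) * B^(n-1-k) mod M
  val('g') - val('a') = 7 - 1 = 6
  B^(n-1-k) = 13^5 mod 97 = 74
  Delta = 6 * 74 mod 97 = 56

Answer: 56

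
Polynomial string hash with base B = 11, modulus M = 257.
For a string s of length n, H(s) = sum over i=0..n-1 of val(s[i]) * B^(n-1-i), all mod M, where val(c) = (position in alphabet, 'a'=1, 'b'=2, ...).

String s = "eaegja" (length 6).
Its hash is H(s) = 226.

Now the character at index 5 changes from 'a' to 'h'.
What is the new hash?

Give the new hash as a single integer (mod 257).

val('a') = 1, val('h') = 8
Position k = 5, exponent = n-1-k = 0
B^0 mod M = 11^0 mod 257 = 1
Delta = (8 - 1) * 1 mod 257 = 7
New hash = (226 + 7) mod 257 = 233

Answer: 233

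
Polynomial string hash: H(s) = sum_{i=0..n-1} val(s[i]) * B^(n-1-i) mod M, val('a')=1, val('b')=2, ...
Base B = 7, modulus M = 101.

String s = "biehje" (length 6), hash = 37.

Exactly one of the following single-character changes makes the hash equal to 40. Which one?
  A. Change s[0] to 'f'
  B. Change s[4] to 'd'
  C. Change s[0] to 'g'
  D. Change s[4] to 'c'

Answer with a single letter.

Answer: C

Derivation:
Option A: s[0]='b'->'f', delta=(6-2)*7^5 mod 101 = 63, hash=37+63 mod 101 = 100
Option B: s[4]='j'->'d', delta=(4-10)*7^1 mod 101 = 59, hash=37+59 mod 101 = 96
Option C: s[0]='b'->'g', delta=(7-2)*7^5 mod 101 = 3, hash=37+3 mod 101 = 40 <-- target
Option D: s[4]='j'->'c', delta=(3-10)*7^1 mod 101 = 52, hash=37+52 mod 101 = 89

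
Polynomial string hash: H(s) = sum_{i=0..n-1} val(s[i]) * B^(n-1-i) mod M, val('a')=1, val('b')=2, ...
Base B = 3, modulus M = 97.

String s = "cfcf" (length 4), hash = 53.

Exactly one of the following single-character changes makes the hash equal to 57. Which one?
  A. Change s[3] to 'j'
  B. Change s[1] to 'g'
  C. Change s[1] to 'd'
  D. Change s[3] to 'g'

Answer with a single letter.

Answer: A

Derivation:
Option A: s[3]='f'->'j', delta=(10-6)*3^0 mod 97 = 4, hash=53+4 mod 97 = 57 <-- target
Option B: s[1]='f'->'g', delta=(7-6)*3^2 mod 97 = 9, hash=53+9 mod 97 = 62
Option C: s[1]='f'->'d', delta=(4-6)*3^2 mod 97 = 79, hash=53+79 mod 97 = 35
Option D: s[3]='f'->'g', delta=(7-6)*3^0 mod 97 = 1, hash=53+1 mod 97 = 54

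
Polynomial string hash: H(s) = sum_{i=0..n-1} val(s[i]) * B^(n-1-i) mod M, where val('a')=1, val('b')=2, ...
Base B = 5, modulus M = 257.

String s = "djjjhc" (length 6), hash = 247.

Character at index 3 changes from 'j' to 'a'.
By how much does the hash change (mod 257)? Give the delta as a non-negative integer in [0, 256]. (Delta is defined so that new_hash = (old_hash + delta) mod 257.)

Answer: 32

Derivation:
Delta formula: (val(new) - val(old)) * B^(n-1-k) mod M
  val('a') - val('j') = 1 - 10 = -9
  B^(n-1-k) = 5^2 mod 257 = 25
  Delta = -9 * 25 mod 257 = 32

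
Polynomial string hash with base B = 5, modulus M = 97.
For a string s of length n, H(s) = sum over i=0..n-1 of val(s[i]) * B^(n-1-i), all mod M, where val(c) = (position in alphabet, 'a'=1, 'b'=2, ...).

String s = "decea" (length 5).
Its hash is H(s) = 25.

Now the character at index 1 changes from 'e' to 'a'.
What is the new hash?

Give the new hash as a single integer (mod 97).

Answer: 10

Derivation:
val('e') = 5, val('a') = 1
Position k = 1, exponent = n-1-k = 3
B^3 mod M = 5^3 mod 97 = 28
Delta = (1 - 5) * 28 mod 97 = 82
New hash = (25 + 82) mod 97 = 10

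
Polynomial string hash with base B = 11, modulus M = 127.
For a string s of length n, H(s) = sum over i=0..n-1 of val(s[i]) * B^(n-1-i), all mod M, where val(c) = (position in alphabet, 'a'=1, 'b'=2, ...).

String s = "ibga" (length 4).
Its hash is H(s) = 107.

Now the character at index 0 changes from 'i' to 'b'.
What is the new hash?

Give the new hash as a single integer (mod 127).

Answer: 61

Derivation:
val('i') = 9, val('b') = 2
Position k = 0, exponent = n-1-k = 3
B^3 mod M = 11^3 mod 127 = 61
Delta = (2 - 9) * 61 mod 127 = 81
New hash = (107 + 81) mod 127 = 61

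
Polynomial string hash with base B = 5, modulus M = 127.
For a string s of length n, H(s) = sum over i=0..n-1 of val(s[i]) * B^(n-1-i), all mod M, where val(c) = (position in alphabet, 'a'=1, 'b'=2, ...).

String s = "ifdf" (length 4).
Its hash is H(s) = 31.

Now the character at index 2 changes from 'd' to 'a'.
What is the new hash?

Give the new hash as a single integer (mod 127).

Answer: 16

Derivation:
val('d') = 4, val('a') = 1
Position k = 2, exponent = n-1-k = 1
B^1 mod M = 5^1 mod 127 = 5
Delta = (1 - 4) * 5 mod 127 = 112
New hash = (31 + 112) mod 127 = 16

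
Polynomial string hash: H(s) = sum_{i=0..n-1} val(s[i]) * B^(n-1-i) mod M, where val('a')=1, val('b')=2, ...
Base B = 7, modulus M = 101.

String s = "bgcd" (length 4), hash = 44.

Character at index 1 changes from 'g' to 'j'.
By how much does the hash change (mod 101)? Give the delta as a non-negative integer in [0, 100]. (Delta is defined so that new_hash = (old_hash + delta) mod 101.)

Delta formula: (val(new) - val(old)) * B^(n-1-k) mod M
  val('j') - val('g') = 10 - 7 = 3
  B^(n-1-k) = 7^2 mod 101 = 49
  Delta = 3 * 49 mod 101 = 46

Answer: 46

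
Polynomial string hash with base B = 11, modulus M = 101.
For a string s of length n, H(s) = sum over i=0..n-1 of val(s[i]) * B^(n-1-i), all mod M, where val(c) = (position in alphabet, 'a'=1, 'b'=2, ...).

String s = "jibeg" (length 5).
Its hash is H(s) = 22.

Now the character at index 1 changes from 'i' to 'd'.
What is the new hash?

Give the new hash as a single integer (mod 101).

val('i') = 9, val('d') = 4
Position k = 1, exponent = n-1-k = 3
B^3 mod M = 11^3 mod 101 = 18
Delta = (4 - 9) * 18 mod 101 = 11
New hash = (22 + 11) mod 101 = 33

Answer: 33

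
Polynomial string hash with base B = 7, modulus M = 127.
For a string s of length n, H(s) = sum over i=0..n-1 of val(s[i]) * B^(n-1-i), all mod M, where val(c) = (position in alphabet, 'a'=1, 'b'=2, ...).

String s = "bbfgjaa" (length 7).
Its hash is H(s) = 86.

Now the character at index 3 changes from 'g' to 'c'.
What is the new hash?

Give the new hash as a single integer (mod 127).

Answer: 111

Derivation:
val('g') = 7, val('c') = 3
Position k = 3, exponent = n-1-k = 3
B^3 mod M = 7^3 mod 127 = 89
Delta = (3 - 7) * 89 mod 127 = 25
New hash = (86 + 25) mod 127 = 111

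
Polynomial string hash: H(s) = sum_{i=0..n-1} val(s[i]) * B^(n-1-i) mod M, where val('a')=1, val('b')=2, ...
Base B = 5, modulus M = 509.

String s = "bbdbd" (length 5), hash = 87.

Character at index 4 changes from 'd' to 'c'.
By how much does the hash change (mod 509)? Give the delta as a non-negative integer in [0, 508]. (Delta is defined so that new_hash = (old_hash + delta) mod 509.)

Delta formula: (val(new) - val(old)) * B^(n-1-k) mod M
  val('c') - val('d') = 3 - 4 = -1
  B^(n-1-k) = 5^0 mod 509 = 1
  Delta = -1 * 1 mod 509 = 508

Answer: 508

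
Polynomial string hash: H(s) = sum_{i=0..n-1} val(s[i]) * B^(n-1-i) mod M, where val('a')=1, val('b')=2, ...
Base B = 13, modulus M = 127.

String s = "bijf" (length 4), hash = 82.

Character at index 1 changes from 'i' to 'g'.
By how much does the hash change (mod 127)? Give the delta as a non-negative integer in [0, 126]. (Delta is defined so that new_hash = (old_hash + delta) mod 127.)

Answer: 43

Derivation:
Delta formula: (val(new) - val(old)) * B^(n-1-k) mod M
  val('g') - val('i') = 7 - 9 = -2
  B^(n-1-k) = 13^2 mod 127 = 42
  Delta = -2 * 42 mod 127 = 43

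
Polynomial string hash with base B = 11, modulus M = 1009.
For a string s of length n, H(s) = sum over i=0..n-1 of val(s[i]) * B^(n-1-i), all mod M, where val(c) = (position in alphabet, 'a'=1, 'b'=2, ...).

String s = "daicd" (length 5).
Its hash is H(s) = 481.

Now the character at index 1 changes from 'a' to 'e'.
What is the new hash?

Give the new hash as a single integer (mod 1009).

Answer: 760

Derivation:
val('a') = 1, val('e') = 5
Position k = 1, exponent = n-1-k = 3
B^3 mod M = 11^3 mod 1009 = 322
Delta = (5 - 1) * 322 mod 1009 = 279
New hash = (481 + 279) mod 1009 = 760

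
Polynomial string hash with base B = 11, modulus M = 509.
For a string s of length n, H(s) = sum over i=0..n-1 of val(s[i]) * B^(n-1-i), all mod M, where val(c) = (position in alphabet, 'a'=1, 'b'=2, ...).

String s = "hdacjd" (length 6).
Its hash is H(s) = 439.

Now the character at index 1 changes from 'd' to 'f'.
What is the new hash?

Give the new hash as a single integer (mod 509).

Answer: 199

Derivation:
val('d') = 4, val('f') = 6
Position k = 1, exponent = n-1-k = 4
B^4 mod M = 11^4 mod 509 = 389
Delta = (6 - 4) * 389 mod 509 = 269
New hash = (439 + 269) mod 509 = 199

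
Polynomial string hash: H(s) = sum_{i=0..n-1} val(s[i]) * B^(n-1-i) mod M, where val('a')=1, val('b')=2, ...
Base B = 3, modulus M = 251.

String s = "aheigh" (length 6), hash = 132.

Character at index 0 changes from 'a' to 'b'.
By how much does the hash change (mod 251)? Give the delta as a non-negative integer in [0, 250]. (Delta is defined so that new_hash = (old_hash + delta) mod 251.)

Answer: 243

Derivation:
Delta formula: (val(new) - val(old)) * B^(n-1-k) mod M
  val('b') - val('a') = 2 - 1 = 1
  B^(n-1-k) = 3^5 mod 251 = 243
  Delta = 1 * 243 mod 251 = 243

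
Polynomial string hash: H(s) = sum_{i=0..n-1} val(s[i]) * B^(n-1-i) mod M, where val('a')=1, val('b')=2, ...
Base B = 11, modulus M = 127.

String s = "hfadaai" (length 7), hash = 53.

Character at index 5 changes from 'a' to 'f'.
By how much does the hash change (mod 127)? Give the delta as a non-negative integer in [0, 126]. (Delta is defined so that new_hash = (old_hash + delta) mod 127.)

Answer: 55

Derivation:
Delta formula: (val(new) - val(old)) * B^(n-1-k) mod M
  val('f') - val('a') = 6 - 1 = 5
  B^(n-1-k) = 11^1 mod 127 = 11
  Delta = 5 * 11 mod 127 = 55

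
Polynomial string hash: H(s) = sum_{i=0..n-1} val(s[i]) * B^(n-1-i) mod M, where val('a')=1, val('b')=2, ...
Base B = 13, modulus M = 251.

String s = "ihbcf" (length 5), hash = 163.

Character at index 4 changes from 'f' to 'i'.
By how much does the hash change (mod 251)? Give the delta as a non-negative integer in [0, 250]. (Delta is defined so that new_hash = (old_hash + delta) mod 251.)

Answer: 3

Derivation:
Delta formula: (val(new) - val(old)) * B^(n-1-k) mod M
  val('i') - val('f') = 9 - 6 = 3
  B^(n-1-k) = 13^0 mod 251 = 1
  Delta = 3 * 1 mod 251 = 3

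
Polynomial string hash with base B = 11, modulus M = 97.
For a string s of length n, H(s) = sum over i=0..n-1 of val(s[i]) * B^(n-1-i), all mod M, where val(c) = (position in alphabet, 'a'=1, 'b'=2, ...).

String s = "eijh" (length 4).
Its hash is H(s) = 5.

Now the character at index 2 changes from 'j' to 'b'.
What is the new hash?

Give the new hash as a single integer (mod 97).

val('j') = 10, val('b') = 2
Position k = 2, exponent = n-1-k = 1
B^1 mod M = 11^1 mod 97 = 11
Delta = (2 - 10) * 11 mod 97 = 9
New hash = (5 + 9) mod 97 = 14

Answer: 14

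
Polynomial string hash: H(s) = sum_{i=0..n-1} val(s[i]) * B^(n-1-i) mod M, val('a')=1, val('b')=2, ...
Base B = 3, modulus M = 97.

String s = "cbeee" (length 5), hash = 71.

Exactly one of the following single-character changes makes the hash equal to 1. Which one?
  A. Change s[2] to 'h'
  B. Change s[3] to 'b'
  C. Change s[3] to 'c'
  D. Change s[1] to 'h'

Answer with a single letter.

Answer: A

Derivation:
Option A: s[2]='e'->'h', delta=(8-5)*3^2 mod 97 = 27, hash=71+27 mod 97 = 1 <-- target
Option B: s[3]='e'->'b', delta=(2-5)*3^1 mod 97 = 88, hash=71+88 mod 97 = 62
Option C: s[3]='e'->'c', delta=(3-5)*3^1 mod 97 = 91, hash=71+91 mod 97 = 65
Option D: s[1]='b'->'h', delta=(8-2)*3^3 mod 97 = 65, hash=71+65 mod 97 = 39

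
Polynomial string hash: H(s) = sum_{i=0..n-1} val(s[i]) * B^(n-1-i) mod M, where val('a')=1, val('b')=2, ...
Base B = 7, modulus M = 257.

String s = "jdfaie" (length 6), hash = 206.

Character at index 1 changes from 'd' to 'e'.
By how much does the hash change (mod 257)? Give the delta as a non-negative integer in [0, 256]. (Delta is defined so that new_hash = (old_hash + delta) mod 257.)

Delta formula: (val(new) - val(old)) * B^(n-1-k) mod M
  val('e') - val('d') = 5 - 4 = 1
  B^(n-1-k) = 7^4 mod 257 = 88
  Delta = 1 * 88 mod 257 = 88

Answer: 88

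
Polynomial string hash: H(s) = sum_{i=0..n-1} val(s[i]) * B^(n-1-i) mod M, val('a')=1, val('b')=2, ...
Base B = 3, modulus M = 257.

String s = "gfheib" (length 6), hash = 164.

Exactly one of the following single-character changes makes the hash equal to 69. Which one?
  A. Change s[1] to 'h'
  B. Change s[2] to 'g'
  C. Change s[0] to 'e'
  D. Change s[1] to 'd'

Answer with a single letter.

Answer: A

Derivation:
Option A: s[1]='f'->'h', delta=(8-6)*3^4 mod 257 = 162, hash=164+162 mod 257 = 69 <-- target
Option B: s[2]='h'->'g', delta=(7-8)*3^3 mod 257 = 230, hash=164+230 mod 257 = 137
Option C: s[0]='g'->'e', delta=(5-7)*3^5 mod 257 = 28, hash=164+28 mod 257 = 192
Option D: s[1]='f'->'d', delta=(4-6)*3^4 mod 257 = 95, hash=164+95 mod 257 = 2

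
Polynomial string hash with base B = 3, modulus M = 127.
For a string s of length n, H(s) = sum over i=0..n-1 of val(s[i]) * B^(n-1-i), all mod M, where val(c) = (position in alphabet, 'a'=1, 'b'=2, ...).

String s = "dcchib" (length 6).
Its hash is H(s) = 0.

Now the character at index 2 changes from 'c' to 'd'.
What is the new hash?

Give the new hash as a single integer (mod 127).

val('c') = 3, val('d') = 4
Position k = 2, exponent = n-1-k = 3
B^3 mod M = 3^3 mod 127 = 27
Delta = (4 - 3) * 27 mod 127 = 27
New hash = (0 + 27) mod 127 = 27

Answer: 27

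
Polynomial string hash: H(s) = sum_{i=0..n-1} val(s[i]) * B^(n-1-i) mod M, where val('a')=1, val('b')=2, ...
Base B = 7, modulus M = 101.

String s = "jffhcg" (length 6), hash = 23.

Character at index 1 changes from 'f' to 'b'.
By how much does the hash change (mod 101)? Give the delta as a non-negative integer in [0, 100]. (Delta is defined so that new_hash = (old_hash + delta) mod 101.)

Delta formula: (val(new) - val(old)) * B^(n-1-k) mod M
  val('b') - val('f') = 2 - 6 = -4
  B^(n-1-k) = 7^4 mod 101 = 78
  Delta = -4 * 78 mod 101 = 92

Answer: 92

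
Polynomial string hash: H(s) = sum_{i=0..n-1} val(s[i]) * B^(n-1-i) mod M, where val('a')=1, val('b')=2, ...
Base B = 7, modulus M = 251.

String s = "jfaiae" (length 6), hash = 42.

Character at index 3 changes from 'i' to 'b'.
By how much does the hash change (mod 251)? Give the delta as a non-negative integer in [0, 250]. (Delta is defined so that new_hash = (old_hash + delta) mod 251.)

Delta formula: (val(new) - val(old)) * B^(n-1-k) mod M
  val('b') - val('i') = 2 - 9 = -7
  B^(n-1-k) = 7^2 mod 251 = 49
  Delta = -7 * 49 mod 251 = 159

Answer: 159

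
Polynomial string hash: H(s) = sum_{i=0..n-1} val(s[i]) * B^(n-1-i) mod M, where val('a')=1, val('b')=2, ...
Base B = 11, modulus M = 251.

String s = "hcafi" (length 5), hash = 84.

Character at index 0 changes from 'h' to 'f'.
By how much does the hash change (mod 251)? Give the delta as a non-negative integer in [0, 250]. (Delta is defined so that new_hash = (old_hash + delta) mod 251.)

Answer: 85

Derivation:
Delta formula: (val(new) - val(old)) * B^(n-1-k) mod M
  val('f') - val('h') = 6 - 8 = -2
  B^(n-1-k) = 11^4 mod 251 = 83
  Delta = -2 * 83 mod 251 = 85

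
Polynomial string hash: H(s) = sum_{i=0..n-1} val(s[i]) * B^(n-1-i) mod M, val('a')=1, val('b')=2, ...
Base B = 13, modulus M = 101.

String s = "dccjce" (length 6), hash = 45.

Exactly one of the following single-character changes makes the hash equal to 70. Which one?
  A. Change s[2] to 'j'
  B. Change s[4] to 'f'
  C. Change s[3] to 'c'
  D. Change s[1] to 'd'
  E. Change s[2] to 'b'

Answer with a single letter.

Answer: E

Derivation:
Option A: s[2]='c'->'j', delta=(10-3)*13^3 mod 101 = 27, hash=45+27 mod 101 = 72
Option B: s[4]='c'->'f', delta=(6-3)*13^1 mod 101 = 39, hash=45+39 mod 101 = 84
Option C: s[3]='j'->'c', delta=(3-10)*13^2 mod 101 = 29, hash=45+29 mod 101 = 74
Option D: s[1]='c'->'d', delta=(4-3)*13^4 mod 101 = 79, hash=45+79 mod 101 = 23
Option E: s[2]='c'->'b', delta=(2-3)*13^3 mod 101 = 25, hash=45+25 mod 101 = 70 <-- target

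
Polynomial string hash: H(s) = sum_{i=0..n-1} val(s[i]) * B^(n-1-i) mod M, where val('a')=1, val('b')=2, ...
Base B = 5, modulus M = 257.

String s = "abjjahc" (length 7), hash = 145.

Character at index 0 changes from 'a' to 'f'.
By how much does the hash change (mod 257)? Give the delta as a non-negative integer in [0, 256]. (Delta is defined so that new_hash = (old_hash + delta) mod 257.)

Delta formula: (val(new) - val(old)) * B^(n-1-k) mod M
  val('f') - val('a') = 6 - 1 = 5
  B^(n-1-k) = 5^6 mod 257 = 205
  Delta = 5 * 205 mod 257 = 254

Answer: 254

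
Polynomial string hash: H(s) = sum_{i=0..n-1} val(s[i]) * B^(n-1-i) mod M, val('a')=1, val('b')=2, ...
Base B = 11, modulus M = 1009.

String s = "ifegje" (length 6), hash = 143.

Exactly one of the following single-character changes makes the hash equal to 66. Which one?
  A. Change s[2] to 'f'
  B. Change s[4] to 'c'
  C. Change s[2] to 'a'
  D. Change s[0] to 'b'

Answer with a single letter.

Option A: s[2]='e'->'f', delta=(6-5)*11^3 mod 1009 = 322, hash=143+322 mod 1009 = 465
Option B: s[4]='j'->'c', delta=(3-10)*11^1 mod 1009 = 932, hash=143+932 mod 1009 = 66 <-- target
Option C: s[2]='e'->'a', delta=(1-5)*11^3 mod 1009 = 730, hash=143+730 mod 1009 = 873
Option D: s[0]='i'->'b', delta=(2-9)*11^5 mod 1009 = 705, hash=143+705 mod 1009 = 848

Answer: B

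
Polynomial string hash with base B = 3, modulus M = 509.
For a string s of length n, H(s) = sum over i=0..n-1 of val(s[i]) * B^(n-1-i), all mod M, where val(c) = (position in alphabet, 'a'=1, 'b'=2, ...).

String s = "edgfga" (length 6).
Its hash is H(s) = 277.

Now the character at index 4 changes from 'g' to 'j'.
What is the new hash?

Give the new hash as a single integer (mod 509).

Answer: 286

Derivation:
val('g') = 7, val('j') = 10
Position k = 4, exponent = n-1-k = 1
B^1 mod M = 3^1 mod 509 = 3
Delta = (10 - 7) * 3 mod 509 = 9
New hash = (277 + 9) mod 509 = 286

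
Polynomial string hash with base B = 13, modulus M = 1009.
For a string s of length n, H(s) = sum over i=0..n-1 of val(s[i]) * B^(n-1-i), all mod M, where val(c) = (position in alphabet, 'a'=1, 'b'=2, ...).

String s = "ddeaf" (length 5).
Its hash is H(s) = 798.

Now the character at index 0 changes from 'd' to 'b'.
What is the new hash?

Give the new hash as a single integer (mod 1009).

Answer: 180

Derivation:
val('d') = 4, val('b') = 2
Position k = 0, exponent = n-1-k = 4
B^4 mod M = 13^4 mod 1009 = 309
Delta = (2 - 4) * 309 mod 1009 = 391
New hash = (798 + 391) mod 1009 = 180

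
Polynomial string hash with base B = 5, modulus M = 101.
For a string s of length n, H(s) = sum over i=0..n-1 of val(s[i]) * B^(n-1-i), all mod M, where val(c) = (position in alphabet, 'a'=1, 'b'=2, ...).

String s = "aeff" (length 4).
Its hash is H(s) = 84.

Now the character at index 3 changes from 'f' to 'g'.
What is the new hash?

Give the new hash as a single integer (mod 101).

Answer: 85

Derivation:
val('f') = 6, val('g') = 7
Position k = 3, exponent = n-1-k = 0
B^0 mod M = 5^0 mod 101 = 1
Delta = (7 - 6) * 1 mod 101 = 1
New hash = (84 + 1) mod 101 = 85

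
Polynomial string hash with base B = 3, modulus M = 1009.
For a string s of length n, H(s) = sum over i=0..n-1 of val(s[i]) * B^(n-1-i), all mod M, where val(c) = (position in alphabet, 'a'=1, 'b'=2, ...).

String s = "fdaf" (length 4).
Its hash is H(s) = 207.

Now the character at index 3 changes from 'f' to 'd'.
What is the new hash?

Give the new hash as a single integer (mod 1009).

val('f') = 6, val('d') = 4
Position k = 3, exponent = n-1-k = 0
B^0 mod M = 3^0 mod 1009 = 1
Delta = (4 - 6) * 1 mod 1009 = 1007
New hash = (207 + 1007) mod 1009 = 205

Answer: 205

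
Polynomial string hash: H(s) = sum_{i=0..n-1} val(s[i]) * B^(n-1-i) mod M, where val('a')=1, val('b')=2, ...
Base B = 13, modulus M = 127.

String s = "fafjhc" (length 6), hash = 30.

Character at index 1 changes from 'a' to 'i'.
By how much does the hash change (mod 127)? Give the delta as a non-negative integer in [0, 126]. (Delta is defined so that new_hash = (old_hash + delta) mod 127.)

Answer: 15

Derivation:
Delta formula: (val(new) - val(old)) * B^(n-1-k) mod M
  val('i') - val('a') = 9 - 1 = 8
  B^(n-1-k) = 13^4 mod 127 = 113
  Delta = 8 * 113 mod 127 = 15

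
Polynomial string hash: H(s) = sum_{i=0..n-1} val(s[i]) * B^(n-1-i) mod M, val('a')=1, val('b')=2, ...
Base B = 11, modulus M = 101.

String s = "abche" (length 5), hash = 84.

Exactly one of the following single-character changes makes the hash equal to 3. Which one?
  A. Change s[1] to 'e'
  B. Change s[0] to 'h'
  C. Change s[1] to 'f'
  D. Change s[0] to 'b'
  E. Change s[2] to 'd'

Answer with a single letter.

Option A: s[1]='b'->'e', delta=(5-2)*11^3 mod 101 = 54, hash=84+54 mod 101 = 37
Option B: s[0]='a'->'h', delta=(8-1)*11^4 mod 101 = 73, hash=84+73 mod 101 = 56
Option C: s[1]='b'->'f', delta=(6-2)*11^3 mod 101 = 72, hash=84+72 mod 101 = 55
Option D: s[0]='a'->'b', delta=(2-1)*11^4 mod 101 = 97, hash=84+97 mod 101 = 80
Option E: s[2]='c'->'d', delta=(4-3)*11^2 mod 101 = 20, hash=84+20 mod 101 = 3 <-- target

Answer: E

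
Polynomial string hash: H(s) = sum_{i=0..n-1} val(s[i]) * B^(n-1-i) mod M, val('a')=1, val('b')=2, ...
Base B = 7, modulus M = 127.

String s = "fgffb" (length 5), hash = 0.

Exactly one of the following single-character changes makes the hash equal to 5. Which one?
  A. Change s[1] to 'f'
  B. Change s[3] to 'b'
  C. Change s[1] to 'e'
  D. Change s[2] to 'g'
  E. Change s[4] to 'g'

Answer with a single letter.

Option A: s[1]='g'->'f', delta=(6-7)*7^3 mod 127 = 38, hash=0+38 mod 127 = 38
Option B: s[3]='f'->'b', delta=(2-6)*7^1 mod 127 = 99, hash=0+99 mod 127 = 99
Option C: s[1]='g'->'e', delta=(5-7)*7^3 mod 127 = 76, hash=0+76 mod 127 = 76
Option D: s[2]='f'->'g', delta=(7-6)*7^2 mod 127 = 49, hash=0+49 mod 127 = 49
Option E: s[4]='b'->'g', delta=(7-2)*7^0 mod 127 = 5, hash=0+5 mod 127 = 5 <-- target

Answer: E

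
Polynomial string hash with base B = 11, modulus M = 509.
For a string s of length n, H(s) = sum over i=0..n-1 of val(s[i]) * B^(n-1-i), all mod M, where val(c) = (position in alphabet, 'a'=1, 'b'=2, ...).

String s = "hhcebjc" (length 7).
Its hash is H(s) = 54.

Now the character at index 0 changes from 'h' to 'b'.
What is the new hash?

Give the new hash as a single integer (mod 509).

Answer: 135

Derivation:
val('h') = 8, val('b') = 2
Position k = 0, exponent = n-1-k = 6
B^6 mod M = 11^6 mod 509 = 241
Delta = (2 - 8) * 241 mod 509 = 81
New hash = (54 + 81) mod 509 = 135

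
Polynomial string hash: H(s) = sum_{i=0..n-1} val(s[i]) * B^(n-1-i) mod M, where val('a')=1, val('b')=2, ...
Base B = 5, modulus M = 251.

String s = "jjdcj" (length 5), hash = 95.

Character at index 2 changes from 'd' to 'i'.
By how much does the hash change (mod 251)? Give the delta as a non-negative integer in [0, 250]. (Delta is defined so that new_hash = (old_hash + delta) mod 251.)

Delta formula: (val(new) - val(old)) * B^(n-1-k) mod M
  val('i') - val('d') = 9 - 4 = 5
  B^(n-1-k) = 5^2 mod 251 = 25
  Delta = 5 * 25 mod 251 = 125

Answer: 125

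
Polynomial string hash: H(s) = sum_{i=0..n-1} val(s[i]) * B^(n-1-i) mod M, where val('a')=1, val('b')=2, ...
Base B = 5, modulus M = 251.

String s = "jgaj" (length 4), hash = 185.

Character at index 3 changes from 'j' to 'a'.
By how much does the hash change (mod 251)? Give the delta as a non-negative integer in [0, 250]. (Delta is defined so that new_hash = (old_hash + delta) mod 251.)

Answer: 242

Derivation:
Delta formula: (val(new) - val(old)) * B^(n-1-k) mod M
  val('a') - val('j') = 1 - 10 = -9
  B^(n-1-k) = 5^0 mod 251 = 1
  Delta = -9 * 1 mod 251 = 242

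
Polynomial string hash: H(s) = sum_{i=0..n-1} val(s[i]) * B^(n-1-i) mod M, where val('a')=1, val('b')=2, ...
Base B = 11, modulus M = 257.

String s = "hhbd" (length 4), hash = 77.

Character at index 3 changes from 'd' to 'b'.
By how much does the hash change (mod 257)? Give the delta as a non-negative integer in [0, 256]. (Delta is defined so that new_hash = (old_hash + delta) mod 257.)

Answer: 255

Derivation:
Delta formula: (val(new) - val(old)) * B^(n-1-k) mod M
  val('b') - val('d') = 2 - 4 = -2
  B^(n-1-k) = 11^0 mod 257 = 1
  Delta = -2 * 1 mod 257 = 255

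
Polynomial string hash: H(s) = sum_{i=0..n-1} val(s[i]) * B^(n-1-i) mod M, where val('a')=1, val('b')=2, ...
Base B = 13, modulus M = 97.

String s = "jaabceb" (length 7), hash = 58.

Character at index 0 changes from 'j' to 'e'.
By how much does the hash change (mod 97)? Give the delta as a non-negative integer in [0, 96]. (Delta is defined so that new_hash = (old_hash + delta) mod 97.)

Delta formula: (val(new) - val(old)) * B^(n-1-k) mod M
  val('e') - val('j') = 5 - 10 = -5
  B^(n-1-k) = 13^6 mod 97 = 89
  Delta = -5 * 89 mod 97 = 40

Answer: 40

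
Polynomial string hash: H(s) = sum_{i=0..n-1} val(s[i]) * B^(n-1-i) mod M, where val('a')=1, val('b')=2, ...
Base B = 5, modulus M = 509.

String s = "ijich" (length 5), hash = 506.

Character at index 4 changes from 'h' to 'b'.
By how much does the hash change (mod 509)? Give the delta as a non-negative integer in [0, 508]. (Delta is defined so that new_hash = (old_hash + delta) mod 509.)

Answer: 503

Derivation:
Delta formula: (val(new) - val(old)) * B^(n-1-k) mod M
  val('b') - val('h') = 2 - 8 = -6
  B^(n-1-k) = 5^0 mod 509 = 1
  Delta = -6 * 1 mod 509 = 503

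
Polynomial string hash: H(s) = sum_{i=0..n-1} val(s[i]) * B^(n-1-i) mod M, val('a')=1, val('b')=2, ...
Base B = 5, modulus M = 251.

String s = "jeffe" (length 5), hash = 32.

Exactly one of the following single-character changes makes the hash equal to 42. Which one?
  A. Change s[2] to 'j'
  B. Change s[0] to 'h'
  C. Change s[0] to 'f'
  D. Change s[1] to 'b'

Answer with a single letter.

Option A: s[2]='f'->'j', delta=(10-6)*5^2 mod 251 = 100, hash=32+100 mod 251 = 132
Option B: s[0]='j'->'h', delta=(8-10)*5^4 mod 251 = 5, hash=32+5 mod 251 = 37
Option C: s[0]='j'->'f', delta=(6-10)*5^4 mod 251 = 10, hash=32+10 mod 251 = 42 <-- target
Option D: s[1]='e'->'b', delta=(2-5)*5^3 mod 251 = 127, hash=32+127 mod 251 = 159

Answer: C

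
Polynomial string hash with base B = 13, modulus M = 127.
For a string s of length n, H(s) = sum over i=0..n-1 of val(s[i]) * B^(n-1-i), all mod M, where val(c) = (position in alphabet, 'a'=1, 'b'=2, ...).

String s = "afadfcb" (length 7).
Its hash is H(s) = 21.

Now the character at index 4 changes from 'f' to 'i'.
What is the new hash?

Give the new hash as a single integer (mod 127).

Answer: 20

Derivation:
val('f') = 6, val('i') = 9
Position k = 4, exponent = n-1-k = 2
B^2 mod M = 13^2 mod 127 = 42
Delta = (9 - 6) * 42 mod 127 = 126
New hash = (21 + 126) mod 127 = 20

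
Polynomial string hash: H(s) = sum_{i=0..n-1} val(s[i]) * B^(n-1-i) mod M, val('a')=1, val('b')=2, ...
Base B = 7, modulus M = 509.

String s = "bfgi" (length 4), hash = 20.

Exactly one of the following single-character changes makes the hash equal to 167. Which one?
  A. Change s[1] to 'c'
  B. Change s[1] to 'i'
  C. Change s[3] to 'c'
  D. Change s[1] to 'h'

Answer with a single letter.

Answer: B

Derivation:
Option A: s[1]='f'->'c', delta=(3-6)*7^2 mod 509 = 362, hash=20+362 mod 509 = 382
Option B: s[1]='f'->'i', delta=(9-6)*7^2 mod 509 = 147, hash=20+147 mod 509 = 167 <-- target
Option C: s[3]='i'->'c', delta=(3-9)*7^0 mod 509 = 503, hash=20+503 mod 509 = 14
Option D: s[1]='f'->'h', delta=(8-6)*7^2 mod 509 = 98, hash=20+98 mod 509 = 118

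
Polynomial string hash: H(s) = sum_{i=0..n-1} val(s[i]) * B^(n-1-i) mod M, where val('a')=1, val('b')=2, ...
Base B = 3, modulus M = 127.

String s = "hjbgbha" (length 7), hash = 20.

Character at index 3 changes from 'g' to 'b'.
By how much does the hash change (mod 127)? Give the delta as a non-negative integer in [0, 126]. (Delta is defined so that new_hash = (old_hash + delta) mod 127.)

Answer: 119

Derivation:
Delta formula: (val(new) - val(old)) * B^(n-1-k) mod M
  val('b') - val('g') = 2 - 7 = -5
  B^(n-1-k) = 3^3 mod 127 = 27
  Delta = -5 * 27 mod 127 = 119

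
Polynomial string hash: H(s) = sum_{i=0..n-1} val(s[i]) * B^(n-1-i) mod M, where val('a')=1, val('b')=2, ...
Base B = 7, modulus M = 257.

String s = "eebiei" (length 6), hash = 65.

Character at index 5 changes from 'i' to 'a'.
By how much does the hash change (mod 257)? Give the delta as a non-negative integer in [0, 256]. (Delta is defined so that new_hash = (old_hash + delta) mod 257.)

Delta formula: (val(new) - val(old)) * B^(n-1-k) mod M
  val('a') - val('i') = 1 - 9 = -8
  B^(n-1-k) = 7^0 mod 257 = 1
  Delta = -8 * 1 mod 257 = 249

Answer: 249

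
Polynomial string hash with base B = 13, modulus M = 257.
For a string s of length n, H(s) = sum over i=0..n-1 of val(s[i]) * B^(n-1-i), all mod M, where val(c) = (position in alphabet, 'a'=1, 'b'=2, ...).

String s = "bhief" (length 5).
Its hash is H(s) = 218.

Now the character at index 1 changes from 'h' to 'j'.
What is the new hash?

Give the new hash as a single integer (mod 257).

Answer: 243

Derivation:
val('h') = 8, val('j') = 10
Position k = 1, exponent = n-1-k = 3
B^3 mod M = 13^3 mod 257 = 141
Delta = (10 - 8) * 141 mod 257 = 25
New hash = (218 + 25) mod 257 = 243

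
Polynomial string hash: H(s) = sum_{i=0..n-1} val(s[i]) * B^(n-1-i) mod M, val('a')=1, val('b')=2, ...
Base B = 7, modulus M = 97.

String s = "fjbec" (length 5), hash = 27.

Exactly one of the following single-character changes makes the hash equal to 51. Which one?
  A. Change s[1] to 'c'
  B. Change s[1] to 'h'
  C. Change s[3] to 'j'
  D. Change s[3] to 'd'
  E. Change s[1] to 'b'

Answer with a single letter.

Answer: A

Derivation:
Option A: s[1]='j'->'c', delta=(3-10)*7^3 mod 97 = 24, hash=27+24 mod 97 = 51 <-- target
Option B: s[1]='j'->'h', delta=(8-10)*7^3 mod 97 = 90, hash=27+90 mod 97 = 20
Option C: s[3]='e'->'j', delta=(10-5)*7^1 mod 97 = 35, hash=27+35 mod 97 = 62
Option D: s[3]='e'->'d', delta=(4-5)*7^1 mod 97 = 90, hash=27+90 mod 97 = 20
Option E: s[1]='j'->'b', delta=(2-10)*7^3 mod 97 = 69, hash=27+69 mod 97 = 96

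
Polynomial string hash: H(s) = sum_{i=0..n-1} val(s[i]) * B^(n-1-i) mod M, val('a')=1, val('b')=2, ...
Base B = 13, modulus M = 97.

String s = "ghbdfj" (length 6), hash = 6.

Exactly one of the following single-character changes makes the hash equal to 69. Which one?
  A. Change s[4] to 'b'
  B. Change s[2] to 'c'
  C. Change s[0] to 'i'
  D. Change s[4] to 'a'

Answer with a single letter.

Option A: s[4]='f'->'b', delta=(2-6)*13^1 mod 97 = 45, hash=6+45 mod 97 = 51
Option B: s[2]='b'->'c', delta=(3-2)*13^3 mod 97 = 63, hash=6+63 mod 97 = 69 <-- target
Option C: s[0]='g'->'i', delta=(9-7)*13^5 mod 97 = 51, hash=6+51 mod 97 = 57
Option D: s[4]='f'->'a', delta=(1-6)*13^1 mod 97 = 32, hash=6+32 mod 97 = 38

Answer: B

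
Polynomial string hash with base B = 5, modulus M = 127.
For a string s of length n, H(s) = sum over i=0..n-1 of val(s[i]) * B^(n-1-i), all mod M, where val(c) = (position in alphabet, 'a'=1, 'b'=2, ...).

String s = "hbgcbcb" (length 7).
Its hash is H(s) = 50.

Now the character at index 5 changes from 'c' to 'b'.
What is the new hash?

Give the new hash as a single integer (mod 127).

Answer: 45

Derivation:
val('c') = 3, val('b') = 2
Position k = 5, exponent = n-1-k = 1
B^1 mod M = 5^1 mod 127 = 5
Delta = (2 - 3) * 5 mod 127 = 122
New hash = (50 + 122) mod 127 = 45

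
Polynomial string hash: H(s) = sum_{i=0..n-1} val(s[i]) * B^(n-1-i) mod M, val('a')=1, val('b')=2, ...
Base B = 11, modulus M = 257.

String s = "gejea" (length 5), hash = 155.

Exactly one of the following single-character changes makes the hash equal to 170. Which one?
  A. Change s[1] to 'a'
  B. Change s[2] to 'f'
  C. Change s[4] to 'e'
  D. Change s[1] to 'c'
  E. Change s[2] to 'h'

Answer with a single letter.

Answer: E

Derivation:
Option A: s[1]='e'->'a', delta=(1-5)*11^3 mod 257 = 73, hash=155+73 mod 257 = 228
Option B: s[2]='j'->'f', delta=(6-10)*11^2 mod 257 = 30, hash=155+30 mod 257 = 185
Option C: s[4]='a'->'e', delta=(5-1)*11^0 mod 257 = 4, hash=155+4 mod 257 = 159
Option D: s[1]='e'->'c', delta=(3-5)*11^3 mod 257 = 165, hash=155+165 mod 257 = 63
Option E: s[2]='j'->'h', delta=(8-10)*11^2 mod 257 = 15, hash=155+15 mod 257 = 170 <-- target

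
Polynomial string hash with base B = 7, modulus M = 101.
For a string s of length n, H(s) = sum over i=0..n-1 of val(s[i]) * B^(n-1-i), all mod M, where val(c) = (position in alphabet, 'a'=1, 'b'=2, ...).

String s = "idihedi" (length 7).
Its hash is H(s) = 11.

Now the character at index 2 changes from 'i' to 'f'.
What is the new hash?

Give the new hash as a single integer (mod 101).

val('i') = 9, val('f') = 6
Position k = 2, exponent = n-1-k = 4
B^4 mod M = 7^4 mod 101 = 78
Delta = (6 - 9) * 78 mod 101 = 69
New hash = (11 + 69) mod 101 = 80

Answer: 80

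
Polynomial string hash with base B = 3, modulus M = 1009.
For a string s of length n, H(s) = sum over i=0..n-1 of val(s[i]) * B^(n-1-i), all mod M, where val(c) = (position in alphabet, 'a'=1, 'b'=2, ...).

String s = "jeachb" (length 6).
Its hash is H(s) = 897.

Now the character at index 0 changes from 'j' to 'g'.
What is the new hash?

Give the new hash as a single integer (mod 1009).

val('j') = 10, val('g') = 7
Position k = 0, exponent = n-1-k = 5
B^5 mod M = 3^5 mod 1009 = 243
Delta = (7 - 10) * 243 mod 1009 = 280
New hash = (897 + 280) mod 1009 = 168

Answer: 168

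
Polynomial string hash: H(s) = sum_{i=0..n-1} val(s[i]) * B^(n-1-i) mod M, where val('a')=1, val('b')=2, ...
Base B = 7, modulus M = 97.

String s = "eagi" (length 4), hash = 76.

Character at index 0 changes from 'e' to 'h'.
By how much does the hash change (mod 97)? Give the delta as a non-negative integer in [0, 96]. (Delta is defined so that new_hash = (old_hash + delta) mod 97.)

Delta formula: (val(new) - val(old)) * B^(n-1-k) mod M
  val('h') - val('e') = 8 - 5 = 3
  B^(n-1-k) = 7^3 mod 97 = 52
  Delta = 3 * 52 mod 97 = 59

Answer: 59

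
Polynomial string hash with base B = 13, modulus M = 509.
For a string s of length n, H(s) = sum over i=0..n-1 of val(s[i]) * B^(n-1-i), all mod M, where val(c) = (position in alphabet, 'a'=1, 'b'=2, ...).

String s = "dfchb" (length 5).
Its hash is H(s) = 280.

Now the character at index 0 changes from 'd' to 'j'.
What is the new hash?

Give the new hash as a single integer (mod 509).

val('d') = 4, val('j') = 10
Position k = 0, exponent = n-1-k = 4
B^4 mod M = 13^4 mod 509 = 57
Delta = (10 - 4) * 57 mod 509 = 342
New hash = (280 + 342) mod 509 = 113

Answer: 113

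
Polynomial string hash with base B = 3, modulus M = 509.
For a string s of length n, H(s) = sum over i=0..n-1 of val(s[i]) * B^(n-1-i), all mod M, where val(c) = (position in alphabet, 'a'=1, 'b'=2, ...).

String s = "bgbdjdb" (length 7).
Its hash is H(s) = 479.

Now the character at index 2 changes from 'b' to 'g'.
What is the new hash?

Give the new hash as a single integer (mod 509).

Answer: 375

Derivation:
val('b') = 2, val('g') = 7
Position k = 2, exponent = n-1-k = 4
B^4 mod M = 3^4 mod 509 = 81
Delta = (7 - 2) * 81 mod 509 = 405
New hash = (479 + 405) mod 509 = 375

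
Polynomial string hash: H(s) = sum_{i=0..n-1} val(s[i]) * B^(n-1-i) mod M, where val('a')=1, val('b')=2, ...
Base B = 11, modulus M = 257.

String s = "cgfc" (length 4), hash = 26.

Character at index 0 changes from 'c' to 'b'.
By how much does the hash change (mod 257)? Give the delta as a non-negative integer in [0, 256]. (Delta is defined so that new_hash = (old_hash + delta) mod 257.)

Answer: 211

Derivation:
Delta formula: (val(new) - val(old)) * B^(n-1-k) mod M
  val('b') - val('c') = 2 - 3 = -1
  B^(n-1-k) = 11^3 mod 257 = 46
  Delta = -1 * 46 mod 257 = 211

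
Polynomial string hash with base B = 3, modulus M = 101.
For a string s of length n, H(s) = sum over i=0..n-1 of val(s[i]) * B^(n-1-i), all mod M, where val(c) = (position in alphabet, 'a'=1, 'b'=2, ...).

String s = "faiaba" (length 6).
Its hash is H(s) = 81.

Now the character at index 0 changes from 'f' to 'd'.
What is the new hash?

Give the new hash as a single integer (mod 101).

val('f') = 6, val('d') = 4
Position k = 0, exponent = n-1-k = 5
B^5 mod M = 3^5 mod 101 = 41
Delta = (4 - 6) * 41 mod 101 = 19
New hash = (81 + 19) mod 101 = 100

Answer: 100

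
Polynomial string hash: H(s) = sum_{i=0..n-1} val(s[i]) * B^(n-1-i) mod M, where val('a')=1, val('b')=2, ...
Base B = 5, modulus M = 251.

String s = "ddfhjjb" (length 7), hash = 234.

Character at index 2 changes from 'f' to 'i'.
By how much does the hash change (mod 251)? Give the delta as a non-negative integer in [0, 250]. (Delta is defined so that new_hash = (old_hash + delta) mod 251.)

Delta formula: (val(new) - val(old)) * B^(n-1-k) mod M
  val('i') - val('f') = 9 - 6 = 3
  B^(n-1-k) = 5^4 mod 251 = 123
  Delta = 3 * 123 mod 251 = 118

Answer: 118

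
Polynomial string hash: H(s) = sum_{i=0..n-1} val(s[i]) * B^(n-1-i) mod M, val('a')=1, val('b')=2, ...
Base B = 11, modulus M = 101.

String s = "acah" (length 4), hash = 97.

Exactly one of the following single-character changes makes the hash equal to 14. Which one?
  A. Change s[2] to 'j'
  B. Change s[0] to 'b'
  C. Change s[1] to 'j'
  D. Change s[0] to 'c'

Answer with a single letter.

Option A: s[2]='a'->'j', delta=(10-1)*11^1 mod 101 = 99, hash=97+99 mod 101 = 95
Option B: s[0]='a'->'b', delta=(2-1)*11^3 mod 101 = 18, hash=97+18 mod 101 = 14 <-- target
Option C: s[1]='c'->'j', delta=(10-3)*11^2 mod 101 = 39, hash=97+39 mod 101 = 35
Option D: s[0]='a'->'c', delta=(3-1)*11^3 mod 101 = 36, hash=97+36 mod 101 = 32

Answer: B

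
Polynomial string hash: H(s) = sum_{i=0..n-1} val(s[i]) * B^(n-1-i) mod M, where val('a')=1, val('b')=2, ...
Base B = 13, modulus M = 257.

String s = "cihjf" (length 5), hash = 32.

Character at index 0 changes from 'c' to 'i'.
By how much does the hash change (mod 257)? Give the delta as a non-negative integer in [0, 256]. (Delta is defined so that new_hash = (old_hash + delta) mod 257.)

Delta formula: (val(new) - val(old)) * B^(n-1-k) mod M
  val('i') - val('c') = 9 - 3 = 6
  B^(n-1-k) = 13^4 mod 257 = 34
  Delta = 6 * 34 mod 257 = 204

Answer: 204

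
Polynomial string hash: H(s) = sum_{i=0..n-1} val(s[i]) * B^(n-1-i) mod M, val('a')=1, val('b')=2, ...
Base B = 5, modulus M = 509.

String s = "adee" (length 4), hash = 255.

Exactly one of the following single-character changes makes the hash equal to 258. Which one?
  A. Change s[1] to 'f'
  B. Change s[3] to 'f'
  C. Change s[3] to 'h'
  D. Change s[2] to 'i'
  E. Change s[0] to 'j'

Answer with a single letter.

Answer: C

Derivation:
Option A: s[1]='d'->'f', delta=(6-4)*5^2 mod 509 = 50, hash=255+50 mod 509 = 305
Option B: s[3]='e'->'f', delta=(6-5)*5^0 mod 509 = 1, hash=255+1 mod 509 = 256
Option C: s[3]='e'->'h', delta=(8-5)*5^0 mod 509 = 3, hash=255+3 mod 509 = 258 <-- target
Option D: s[2]='e'->'i', delta=(9-5)*5^1 mod 509 = 20, hash=255+20 mod 509 = 275
Option E: s[0]='a'->'j', delta=(10-1)*5^3 mod 509 = 107, hash=255+107 mod 509 = 362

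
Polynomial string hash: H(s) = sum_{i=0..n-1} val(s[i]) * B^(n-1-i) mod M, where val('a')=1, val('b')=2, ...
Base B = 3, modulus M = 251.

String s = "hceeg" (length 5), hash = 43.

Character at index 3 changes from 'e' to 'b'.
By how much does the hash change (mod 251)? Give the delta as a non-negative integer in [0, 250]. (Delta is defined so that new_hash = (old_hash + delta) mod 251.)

Delta formula: (val(new) - val(old)) * B^(n-1-k) mod M
  val('b') - val('e') = 2 - 5 = -3
  B^(n-1-k) = 3^1 mod 251 = 3
  Delta = -3 * 3 mod 251 = 242

Answer: 242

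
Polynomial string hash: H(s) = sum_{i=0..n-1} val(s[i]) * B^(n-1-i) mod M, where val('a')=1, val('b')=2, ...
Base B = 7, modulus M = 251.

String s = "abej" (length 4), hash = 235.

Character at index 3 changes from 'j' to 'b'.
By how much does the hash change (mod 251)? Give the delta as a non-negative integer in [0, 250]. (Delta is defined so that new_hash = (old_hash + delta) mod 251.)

Answer: 243

Derivation:
Delta formula: (val(new) - val(old)) * B^(n-1-k) mod M
  val('b') - val('j') = 2 - 10 = -8
  B^(n-1-k) = 7^0 mod 251 = 1
  Delta = -8 * 1 mod 251 = 243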